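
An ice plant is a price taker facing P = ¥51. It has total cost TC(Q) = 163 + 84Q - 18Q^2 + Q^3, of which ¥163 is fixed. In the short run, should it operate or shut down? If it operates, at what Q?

Produce at Q = 11

Variable cost is VC = 84Q - 18Q^2 + Q^3, so AVC = VC/Q = 84 - 18Q + Q^2 and MC = dTC/dQ = 84 - 36Q + 3Q^2.
AVC is minimized where dAVC/dQ = -18 + 2Q = 0, at Q = 9; min AVC = 84 - 18·9 + 9^2 = ¥3.
P = ¥51 exceeds min AVC = ¥3, so the firm stays open.
Solving P = MC: 33 - 36Q + 3Q^2 = 0 ⇒ Q = 1 or 11. On the upward-sloping branch, Q* = 11.
Check: AVC at Q = 11 is ¥7 ≤ P, so revenue covers variable cost.
Profit = P·Q − TC = 51·11 − 240 = ¥321.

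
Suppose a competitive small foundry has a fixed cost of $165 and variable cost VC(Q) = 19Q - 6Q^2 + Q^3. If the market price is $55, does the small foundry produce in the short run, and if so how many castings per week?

From TC, MC = TC'(Q) = 19 - 12Q + 3Q^2 and AVC = VC/Q = 19 - 6Q + Q^2.
AVC hits its minimum where MC = AVC, at Q = 3, giving min AVC = 19 - 6·3 + 3^2 = $10.
Because $55 ≥ $10, revenue can cover variable cost; the firm operates.
Solving P = MC: -36 - 12Q + 3Q^2 = 0 ⇒ Q = -2 or 6. On the upward-sloping branch, Q* = 6.
Check: AVC at Q = 6 is $19 ≤ P, so revenue covers variable cost.
Profit = P·Q − TC = 55·6 − 279 = $51.

Produce at Q = 6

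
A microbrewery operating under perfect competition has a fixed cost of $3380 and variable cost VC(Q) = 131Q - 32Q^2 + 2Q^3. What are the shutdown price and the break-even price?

AVC = 131 - 32Q + 2Q^2; minimized at Q = 8, giving min AVC = $3. That is the shutdown price.
ATC = 3380/Q + 131 - 32Q + 2Q^2. Setting dATC/dQ = −3380/Q^2 − 32 + 4Q = 0 gives Q = 13 (since 4·13^3 − 32·13^2 = 3380).
min ATC = 3380/13 + 131 − 32·13 + 2·13^2 = $313. That is the break-even price.
Between these two prices the firm operates at a loss; above $313 it earns a profit.

Shutdown price = $3; break-even price = $313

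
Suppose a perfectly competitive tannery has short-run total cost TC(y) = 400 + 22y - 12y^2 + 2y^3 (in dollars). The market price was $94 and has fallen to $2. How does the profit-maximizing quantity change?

Output falls from 6 to 0 (the firm shuts down)

AVC = 22 - 12y + 2y^2, minimized at y = 3 where min AVC = $4. MC = 22 - 24y + 6y^2.
At P = $94 ≥ min AVC, set P = MC on the rising branch: y = 6.
At P = $2 < min AVC = $4, price no longer covers variable cost at any output, so the firm shuts down: y = 0.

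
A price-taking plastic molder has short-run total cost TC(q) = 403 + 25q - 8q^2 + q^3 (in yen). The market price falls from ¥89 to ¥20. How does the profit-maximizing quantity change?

Output falls from 8 to 5

AVC = 25 - 8q + q^2, minimized at q = 4 where min AVC = ¥9. MC = 25 - 16q + 3q^2.
With P = ¥89 above the shutdown price, P = MC gives q = 8.
At P = ¥20 ≥ min AVC, set P = MC: q = 5. The firm stays open but cuts output.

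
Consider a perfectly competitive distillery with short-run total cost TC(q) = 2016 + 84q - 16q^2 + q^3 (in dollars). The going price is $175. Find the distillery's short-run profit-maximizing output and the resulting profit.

AVC = 84 - 16q + q^2 has its minimum $20 at q = 8; price $175 clears that bar, so the firm operates.
With MC = 84 - 32q + 3q^2, P = MC on the upward-sloping part at q* = 13.
TR = 175·13 = 2275. TC = 2016 + 585 = 2601. Profit = 2275 − 2601 = -$326.
Shutting down would mean losing the fixed cost of $2016, so operating at a loss of $326 is better by $1690.

Profit = -$326 at q = 13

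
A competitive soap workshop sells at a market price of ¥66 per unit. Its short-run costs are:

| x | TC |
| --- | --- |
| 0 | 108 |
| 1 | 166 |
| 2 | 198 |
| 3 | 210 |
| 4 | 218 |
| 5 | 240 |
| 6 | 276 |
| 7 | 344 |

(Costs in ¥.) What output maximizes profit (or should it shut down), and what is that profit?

x = 6; profit = ¥120

Profit at each row (π = 66x − TC): x=0: -108; x=1: -100; x=2: -66; x=3: -12; x=4: 46; x=5: 90; x=6: 120; x=7: 118.
Profit is maximized at x = 6. AVC there is 168/6 = ¥28 ≤ P, so producing beats shutting down (which would give -¥108).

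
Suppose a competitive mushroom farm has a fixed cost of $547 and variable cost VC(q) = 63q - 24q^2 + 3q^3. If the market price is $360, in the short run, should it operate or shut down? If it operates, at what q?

From TC, MC = TC'(q) = 63 - 48q + 9q^2 and AVC = VC/q = 63 - 24q + 3q^2.
AVC is minimized where dAVC/dq = -24 + 6q = 0, at q = 4; min AVC = 63 - 24·4 + 3·4^2 = $15.
Because $360 ≥ $15, revenue can cover variable cost; the firm operates.
Solving P = MC: -297 - 48q + 9q^2 = 0 ⇒ q = -11/3 or 9. On the upward-sloping branch, q* = 9.
Check: AVC at q = 9 is $90 ≤ P, so revenue covers variable cost.
Profit = P·q − TC = 360·9 − 1357 = $1883.

Produce at q = 9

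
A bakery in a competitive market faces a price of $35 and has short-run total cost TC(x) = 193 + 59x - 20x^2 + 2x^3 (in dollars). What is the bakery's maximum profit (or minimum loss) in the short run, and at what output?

Profit = -$49 at x = 6

AVC = 59 - 20x + 2x^2 has its minimum $9 at x = 5; price $35 clears that bar, so the firm operates.
MC = 59 - 40x + 6x^2. Setting P = MC and taking the root on the rising branch gives x* = 6.
TR = 35·6 = 210. TC = 193 + 66 = 259. Profit = 210 − 259 = -$49.
That loss of $49 beats the $193 the firm would lose by shutting down; producing recovers $144 of fixed cost.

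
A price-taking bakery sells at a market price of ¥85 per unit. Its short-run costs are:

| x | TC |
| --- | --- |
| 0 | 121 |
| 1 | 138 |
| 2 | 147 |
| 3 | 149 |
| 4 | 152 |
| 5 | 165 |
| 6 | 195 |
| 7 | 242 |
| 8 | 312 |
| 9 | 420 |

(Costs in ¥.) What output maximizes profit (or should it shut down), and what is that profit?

Compute π = P·x − TC at each output: x=0: -121; x=1: -53; x=2: 23; x=3: 106; x=4: 188; x=5: 260; x=6: 315; x=7: 353; x=8: 368; x=9: 345.
Profit is maximized at x = 8. AVC there is 191/8 = ¥23.88 ≤ P, so producing beats shutting down (which would give -¥121).

x = 8; profit = ¥368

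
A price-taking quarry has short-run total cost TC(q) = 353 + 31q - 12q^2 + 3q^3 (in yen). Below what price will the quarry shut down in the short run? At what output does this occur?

The firm shuts down when price falls below the minimum of average variable cost. AVC = VC/q = 31 - 12q + 3q^2.
At the minimum of AVC, MC = AVC. MC = 31 - 24q + 9q^2; setting MC = AVC gives 6q^2 - 12q = 0, so q = 2. min AVC = 19.
For P < ¥19 the firm produces nothing.

¥19 per unit, at q = 2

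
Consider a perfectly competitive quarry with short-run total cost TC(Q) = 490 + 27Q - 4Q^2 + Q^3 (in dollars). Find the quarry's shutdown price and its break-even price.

Shutdown price = $23; break-even price = $118

AVC = 27 - 4Q + Q^2; minimized at Q = 2, giving min AVC = $23. That is the shutdown price.
ATC = 490/Q + 27 - 4Q + Q^2. Setting dATC/dQ = −490/Q^2 − 4 + 2Q = 0 gives Q = 7 (since 2·7^3 − 4·7^2 = 490).
min ATC = 490/7 + 27 − 4·7 + 7^2 = $118. That is the break-even price.
Between these two prices the firm operates at a loss; above $118 it earns a profit.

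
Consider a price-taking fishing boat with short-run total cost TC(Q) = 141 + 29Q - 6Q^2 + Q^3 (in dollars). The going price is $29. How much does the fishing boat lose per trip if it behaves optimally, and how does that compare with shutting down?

AVC = 29 - 6Q + Q^2 has its minimum $20 at Q = 3; price $29 clears that bar, so the firm operates.
MC = 29 - 12Q + 3Q^2. Setting P = MC and taking the root on the rising branch gives Q* = 4.
TR = 29·4 = 116. TC = 141 + 84 = 225. Profit = 116 − 225 = -$109.
By producing, the firm covers all variable cost plus $32 of fixed cost; shutting down would lose the full $141.

Profit = -$109 at Q = 4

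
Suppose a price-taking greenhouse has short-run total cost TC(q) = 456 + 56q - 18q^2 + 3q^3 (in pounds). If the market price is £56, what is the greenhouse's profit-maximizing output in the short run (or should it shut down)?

From TC, MC = TC'(q) = 56 - 36q + 9q^2 and AVC = VC/q = 56 - 18q + 3q^2.
AVC is minimized where dAVC/dq = -18 + 6q = 0, at q = 3; min AVC = 56 - 18·3 + 3·3^2 = £29.
Because £56 ≥ £29, revenue can cover variable cost; the firm operates.
Solving P = MC: -36q + 9q^2 = 0 ⇒ q = 0 or 4. On the upward-sloping branch, q* = 4.
Check: AVC at q = 4 is £32 ≤ P, so revenue covers variable cost.
Profit = P·q − TC = 56·4 − 584 = -£360, a loss, but smaller than the £456 fixed cost the firm would lose by shutting down.

Produce at q = 4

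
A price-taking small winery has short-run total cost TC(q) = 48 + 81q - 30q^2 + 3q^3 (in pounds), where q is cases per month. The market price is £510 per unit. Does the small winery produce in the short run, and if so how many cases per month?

Produce at q = 11

Variable cost is VC = 81q - 30q^2 + 3q^3, so AVC = VC/q = 81 - 30q + 3q^2 and MC = dTC/dq = 81 - 60q + 9q^2.
AVC is minimized where dAVC/dq = -30 + 6q = 0, at q = 5; min AVC = 81 - 30·5 + 3·5^2 = £6.
P = £510 exceeds min AVC = £6, so the firm stays open.
P = MC gives -429 - 60q + 9q^2 = 0, with roots -13/3 and 11. Take the larger (rising MC): q* = 11.
Check: AVC at q = 11 is £114 ≤ P, so revenue covers variable cost.
Profit = P·q − TC = 510·11 − 1302 = £4308.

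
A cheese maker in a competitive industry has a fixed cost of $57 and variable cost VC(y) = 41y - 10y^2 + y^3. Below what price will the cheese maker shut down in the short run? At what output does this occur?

Short-run supply begins at min AVC. From VC = 41y - 10y^2 + y^3, AVC = 41 - 10y + y^2.
dAVC/dy = -10 + 2y = 0 gives y = 5. min AVC = 41 - 10·5 + 5^2 = 16.
The firm shuts down for any P below $16.

$16 per unit, at y = 5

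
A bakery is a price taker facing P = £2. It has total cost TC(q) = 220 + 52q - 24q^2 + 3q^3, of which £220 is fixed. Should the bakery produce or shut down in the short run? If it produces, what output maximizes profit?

Shut down

Variable cost is VC = 52q - 24q^2 + 3q^3, so AVC = VC/q = 52 - 24q + 3q^2 and MC = dTC/dq = 52 - 48q + 9q^2.
AVC hits its minimum where MC = AVC, at q = 4, giving min AVC = 52 - 24·4 + 3·4^2 = £4.
Since P = £2 < min AVC = £4, price fails to cover variable cost at any output.
The firm minimizes its loss by shutting down and losing only its fixed cost of £220.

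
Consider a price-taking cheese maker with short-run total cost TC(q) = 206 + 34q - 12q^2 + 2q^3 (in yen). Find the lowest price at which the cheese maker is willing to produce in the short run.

¥16 per unit

The shutdown price is the minimum of AVC. VC = 34q - 12q^2 + 2q^3, so AVC = 34 - 12q + 2q^2.
At the minimum of AVC, MC = AVC. MC = 34 - 24q + 6q^2; setting MC = AVC gives 4q^2 - 12q = 0, so q = 3. min AVC = 16.
The firm shuts down for any P below ¥16.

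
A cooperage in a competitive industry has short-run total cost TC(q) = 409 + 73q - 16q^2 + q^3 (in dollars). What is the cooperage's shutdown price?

$9 per unit

Short-run supply begins at min AVC. From VC = 73q - 16q^2 + q^3, AVC = 73 - 16q + q^2.
dAVC/dq = -16 + 2q = 0 gives q = 8. min AVC = 73 - 16·8 + 8^2 = 9.
For P < $9 the firm produces nothing.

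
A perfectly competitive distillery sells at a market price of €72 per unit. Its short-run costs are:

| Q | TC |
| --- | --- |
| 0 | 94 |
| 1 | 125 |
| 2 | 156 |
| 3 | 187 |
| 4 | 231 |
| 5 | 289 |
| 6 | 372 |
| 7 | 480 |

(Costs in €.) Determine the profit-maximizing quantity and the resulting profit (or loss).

Q = 5; profit = €71

Profit at each row (π = 72Q − TC): Q=0: -94; Q=1: -53; Q=2: -12; Q=3: 29; Q=4: 57; Q=5: 71; Q=6: 60; Q=7: 24.
Profit is maximized at Q = 5. AVC there is 195/5 = €39 ≤ P, so producing beats shutting down (which would give -€94).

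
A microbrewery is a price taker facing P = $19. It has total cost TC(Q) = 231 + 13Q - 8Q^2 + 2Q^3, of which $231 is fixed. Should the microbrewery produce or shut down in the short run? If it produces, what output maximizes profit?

Produce at Q = 3

Strip out fixed cost: VC = 13Q - 8Q^2 + 2Q^3. Then AVC = 13 - 8Q + 2Q^2 and MC = 13 - 16Q + 6Q^2.
AVC hits its minimum where MC = AVC, at Q = 2, giving min AVC = 13 - 8·2 + 2·2^2 = $5.
P = $19 exceeds min AVC = $5, so the firm stays open.
P = MC gives -6 - 16Q + 6Q^2 = 0, with roots -1/3 and 3. Take the larger (rising MC): Q* = 3.
Check: AVC at Q = 3 is $7 ≤ P, so revenue covers variable cost.
Profit = P·Q − TC = 19·3 − 252 = -$195, a loss, but smaller than the $231 fixed cost the firm would lose by shutting down.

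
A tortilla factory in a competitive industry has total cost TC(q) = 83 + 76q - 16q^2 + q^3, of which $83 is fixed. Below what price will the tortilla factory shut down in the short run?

Short-run supply begins at min AVC. From VC = 76q - 16q^2 + q^3, AVC = 76 - 16q + q^2.
dAVC/dq = -16 + 2q = 0 gives q = 8. min AVC = 76 - 16·8 + 8^2 = 12.
So the shutdown price is $12.

$12 per unit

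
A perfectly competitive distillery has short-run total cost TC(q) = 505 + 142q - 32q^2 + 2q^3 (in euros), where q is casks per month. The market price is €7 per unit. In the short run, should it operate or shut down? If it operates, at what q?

From TC, MC = TC'(q) = 142 - 64q + 6q^2 and AVC = VC/q = 142 - 32q + 2q^2.
AVC is minimized where dAVC/dq = -32 + 4q = 0, at q = 8; min AVC = 142 - 32·8 + 2·8^2 = €14.
P = €7 lies below min AVC = €14; no output level covers variable cost.
Best response: produce nothing and absorb the €505 fixed cost.

Shut down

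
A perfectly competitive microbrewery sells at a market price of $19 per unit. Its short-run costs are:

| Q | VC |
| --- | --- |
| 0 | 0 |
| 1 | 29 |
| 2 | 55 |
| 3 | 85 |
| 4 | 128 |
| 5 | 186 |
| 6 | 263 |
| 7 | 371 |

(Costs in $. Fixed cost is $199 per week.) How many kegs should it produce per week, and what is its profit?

Tabulate TR − TC: Q=0: -199; Q=1: -209; Q=2: -216; Q=3: -227; Q=4: -251; Q=5: -290; Q=6: -348; Q=7: -437.
Profit is highest at Q = 0. Equivalently, the lowest AVC in the table is 55/2 ≈ $27.50 at Q = 2, and P = $19 falls below it — price never covers variable cost, so the firm shuts down and loses only its fixed cost.

Q = 0 (shut down); profit = -$199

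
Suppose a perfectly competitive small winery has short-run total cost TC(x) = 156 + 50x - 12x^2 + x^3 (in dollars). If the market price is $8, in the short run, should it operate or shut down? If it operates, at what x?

Shut down

Variable cost is VC = 50x - 12x^2 + x^3, so AVC = VC/x = 50 - 12x + x^2 and MC = dTC/dx = 50 - 24x + 3x^2.
AVC is minimized where dAVC/dx = -12 + 2x = 0, at x = 6; min AVC = 50 - 12·6 + 6^2 = $14.
Since P = $8 < min AVC = $14, price fails to cover variable cost at any output.
The firm minimizes its loss by shutting down and losing only its fixed cost of $156.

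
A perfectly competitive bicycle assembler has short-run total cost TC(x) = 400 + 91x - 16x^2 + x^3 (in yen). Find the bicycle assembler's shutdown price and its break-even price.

AVC = 91 - 16x + x^2; minimized at x = 8, giving min AVC = ¥27. That is the shutdown price.
ATC = 400/x + 91 - 16x + x^2. Setting dATC/dx = −400/x^2 − 16 + 2x = 0 gives x = 10 (since 2·10^3 − 16·10^2 = 400).
min ATC = 400/10 + 91 − 16·10 + 10^2 = ¥71. That is the break-even price.
Between these two prices the firm operates at a loss; above ¥71 it earns a profit.

Shutdown price = ¥27; break-even price = ¥71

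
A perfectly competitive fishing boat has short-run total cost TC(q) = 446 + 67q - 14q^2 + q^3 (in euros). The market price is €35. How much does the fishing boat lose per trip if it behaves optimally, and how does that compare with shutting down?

AVC = 67 - 14q + q^2; min AVC = €18 at q = 7. Since P = €35 ≥ min AVC, the firm produces.
With MC = 67 - 28q + 3q^2, P = MC on the upward-sloping part at q* = 8.
TR = 35·8 = 280. TC = 446 + 152 = 598. Profit = 280 − 598 = -€318.
That loss of €318 beats the €446 the firm would lose by shutting down; producing recovers €128 of fixed cost.

Profit = -€318 at q = 8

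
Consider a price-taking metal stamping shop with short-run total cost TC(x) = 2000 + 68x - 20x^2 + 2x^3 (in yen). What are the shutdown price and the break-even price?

Shutdown price = ¥18; break-even price = ¥268

Shutdown price = min AVC. AVC = 68 - 20x + 2x^2, with vertex at x = 5 and minimum ¥18.
ATC = 2000/x + 68 - 20x + 2x^2. Setting dATC/dx = −2000/x^2 − 20 + 4x = 0 gives x = 10 (since 4·10^3 − 20·10^2 = 2000).
min ATC = 2000/10 + 68 − 20·10 + 2·10^2 = ¥268. That is the break-even price.
Between these two prices the firm operates at a loss; above ¥268 it earns a profit.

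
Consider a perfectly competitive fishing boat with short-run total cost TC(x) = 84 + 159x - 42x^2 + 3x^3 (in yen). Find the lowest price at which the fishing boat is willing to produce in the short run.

¥12 per unit

The shutdown price is the minimum of AVC. VC = 159x - 42x^2 + 3x^3, so AVC = 159 - 42x + 3x^2.
dAVC/dx = -42 + 6x = 0 gives x = 7. min AVC = 159 - 42·7 + 3·7^2 = 12.
So the shutdown price is ¥12.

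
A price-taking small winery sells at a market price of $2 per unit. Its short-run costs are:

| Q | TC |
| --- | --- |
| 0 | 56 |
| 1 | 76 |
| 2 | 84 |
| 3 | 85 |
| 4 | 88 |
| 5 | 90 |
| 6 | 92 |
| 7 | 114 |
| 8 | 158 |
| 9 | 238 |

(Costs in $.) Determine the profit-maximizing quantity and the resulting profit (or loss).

Q = 0 (shut down); profit = -$56

Compute π = P·Q − TC at each output: Q=0: -56; Q=1: -74; Q=2: -80; Q=3: -79; Q=4: -80; Q=5: -80; Q=6: -80; Q=7: -100; Q=8: -142; Q=9: -220.
Profit is highest at Q = 0. Equivalently, the lowest AVC in the table is 36/6 ≈ $6 at Q = 6, and P = $2 falls below it — price never covers variable cost, so the firm shuts down and loses only its fixed cost.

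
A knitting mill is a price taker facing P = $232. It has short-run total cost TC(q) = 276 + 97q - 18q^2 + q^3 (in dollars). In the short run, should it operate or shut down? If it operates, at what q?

From TC, MC = TC'(q) = 97 - 36q + 3q^2 and AVC = VC/q = 97 - 18q + q^2.
AVC hits its minimum where MC = AVC, at q = 9, giving min AVC = 97 - 18·9 + 9^2 = $16.
P = $232 exceeds min AVC = $16, so the firm stays open.
P = MC gives -135 - 36q + 3q^2 = 0, with roots -3 and 15. Take the larger (rising MC): q* = 15.
Check: AVC at q = 15 is $52 ≤ P, so revenue covers variable cost.
Profit = P·q − TC = 232·15 − 1056 = $2424.

Produce at q = 15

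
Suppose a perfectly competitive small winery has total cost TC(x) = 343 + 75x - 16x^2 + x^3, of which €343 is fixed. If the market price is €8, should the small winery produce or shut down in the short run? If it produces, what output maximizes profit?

Shut down

Variable cost is VC = 75x - 16x^2 + x^3, so AVC = VC/x = 75 - 16x + x^2 and MC = dTC/dx = 75 - 32x + 3x^2.
The AVC parabola has its vertex at x = 16/2 = 8, where AVC = 75 - 16·8 + 8^2 = €11.
With P < min AVC (€8 < €11), every unit sold adds to the loss.
Shutting down limits the loss to fixed cost, €343.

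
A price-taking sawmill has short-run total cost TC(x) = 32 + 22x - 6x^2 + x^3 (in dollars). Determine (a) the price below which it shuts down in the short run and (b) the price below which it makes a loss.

Shutdown price = $13; break-even price = $22

AVC = 22 - 6x + x^2; minimized at x = 3, giving min AVC = $13. That is the shutdown price.
ATC = 32/x + 22 - 6x + x^2. Setting dATC/dx = −32/x^2 − 6 + 2x = 0 gives x = 4 (since 2·4^3 − 6·4^2 = 32).
min ATC = 32/4 + 22 − 6·4 + 4^2 = $22. That is the break-even price.
Between these two prices the firm operates at a loss; above $22 it earns a profit.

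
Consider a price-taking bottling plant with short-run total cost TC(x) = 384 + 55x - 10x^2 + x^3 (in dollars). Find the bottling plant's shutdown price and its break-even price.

Shutdown price = $30; break-even price = $87

Shutdown price = min AVC. AVC = 55 - 10x + x^2, with vertex at x = 5 and minimum $30.
ATC = 384/x + 55 - 10x + x^2. Setting dATC/dx = −384/x^2 − 10 + 2x = 0 gives x = 8 (since 2·8^3 − 10·8^2 = 384).
min ATC = 384/8 + 55 − 10·8 + 8^2 = $87. That is the break-even price.
Between these two prices the firm operates at a loss; above $87 it earns a profit.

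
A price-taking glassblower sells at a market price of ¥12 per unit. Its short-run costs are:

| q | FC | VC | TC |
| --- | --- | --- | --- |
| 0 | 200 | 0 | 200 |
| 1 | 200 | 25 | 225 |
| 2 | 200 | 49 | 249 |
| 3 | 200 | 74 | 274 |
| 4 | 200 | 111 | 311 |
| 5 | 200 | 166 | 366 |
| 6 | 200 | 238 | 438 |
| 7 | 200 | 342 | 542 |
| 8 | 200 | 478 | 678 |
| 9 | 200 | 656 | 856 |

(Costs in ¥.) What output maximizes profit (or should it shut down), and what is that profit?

q = 0 (shut down); profit = -¥200

Compute π = P·q − TC at each output: q=0: -200; q=1: -213; q=2: -225; q=3: -238; q=4: -263; q=5: -306; q=6: -366; q=7: -458; q=8: -582; q=9: -748.
Profit is highest at q = 0. Equivalently, the lowest AVC in the table is 49/2 ≈ ¥24.50 at q = 2, and P = ¥12 falls below it — price never covers variable cost, so the firm shuts down and loses only its fixed cost.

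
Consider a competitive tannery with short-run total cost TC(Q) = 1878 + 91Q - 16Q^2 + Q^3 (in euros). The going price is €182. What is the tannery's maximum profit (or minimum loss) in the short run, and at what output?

Profit = -€188 at Q = 13

AVC = 91 - 16Q + Q^2 has its minimum €27 at Q = 8; price €182 clears that bar, so the firm operates.
With MC = 91 - 32Q + 3Q^2, P = MC on the upward-sloping part at Q* = 13.
TR = 182·13 = 2366. TC = 1878 + 676 = 2554. Profit = 2366 − 2554 = -€188.
Shutting down would mean losing the fixed cost of €1878, so operating at a loss of €188 is better by €1690.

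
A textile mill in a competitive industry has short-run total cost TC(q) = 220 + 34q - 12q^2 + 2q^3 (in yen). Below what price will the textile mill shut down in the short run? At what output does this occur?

¥16 per unit, at q = 3

The shutdown price is the minimum of AVC. VC = 34q - 12q^2 + 2q^3, so AVC = 34 - 12q + 2q^2.
At the minimum of AVC, MC = AVC. MC = 34 - 24q + 6q^2; setting MC = AVC gives 4q^2 - 12q = 0, so q = 3. min AVC = 16.
The firm shuts down for any P below ¥16.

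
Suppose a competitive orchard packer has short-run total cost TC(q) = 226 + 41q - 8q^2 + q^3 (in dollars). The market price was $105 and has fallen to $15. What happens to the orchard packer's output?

AVC = 41 - 8q + q^2, minimized at q = 4 where min AVC = $25. MC = 41 - 16q + 3q^2.
With P = $105 above the shutdown price, P = MC gives q = 8.
At P = $15 < min AVC = $25, price no longer covers variable cost at any output, so the firm shuts down: q = 0.

Output falls from 8 to 0 (the firm shuts down)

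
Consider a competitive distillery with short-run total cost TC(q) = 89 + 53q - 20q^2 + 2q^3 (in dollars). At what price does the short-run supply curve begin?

$3 per unit

The firm shuts down when price falls below the minimum of average variable cost. AVC = VC/q = 53 - 20q + 2q^2.
At the minimum of AVC, MC = AVC. MC = 53 - 40q + 6q^2; setting MC = AVC gives 4q^2 - 20q = 0, so q = 5. min AVC = 3.
The firm shuts down for any P below $3.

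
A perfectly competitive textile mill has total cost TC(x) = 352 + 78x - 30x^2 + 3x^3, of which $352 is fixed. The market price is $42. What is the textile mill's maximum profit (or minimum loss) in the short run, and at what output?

AVC = 78 - 30x + 3x^2; min AVC = $3 at x = 5. Since P = $42 ≥ min AVC, the firm produces.
MC = 78 - 60x + 9x^2. Setting P = MC and taking the root on the rising branch gives x* = 6.
TR = 42·6 = 252. TC = 352 + 36 = 388. Profit = 252 − 388 = -$136.
That loss of $136 beats the $352 the firm would lose by shutting down; producing recovers $216 of fixed cost.

Profit = -$136 at x = 6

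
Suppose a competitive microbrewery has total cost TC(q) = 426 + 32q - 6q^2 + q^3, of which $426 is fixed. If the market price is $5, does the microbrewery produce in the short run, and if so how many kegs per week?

Shut down

From TC, MC = TC'(q) = 32 - 12q + 3q^2 and AVC = VC/q = 32 - 6q + q^2.
AVC hits its minimum where MC = AVC, at q = 3, giving min AVC = 32 - 6·3 + 3^2 = $23.
Since P = $5 < min AVC = $23, price fails to cover variable cost at any output.
The firm minimizes its loss by shutting down and losing only its fixed cost of $426.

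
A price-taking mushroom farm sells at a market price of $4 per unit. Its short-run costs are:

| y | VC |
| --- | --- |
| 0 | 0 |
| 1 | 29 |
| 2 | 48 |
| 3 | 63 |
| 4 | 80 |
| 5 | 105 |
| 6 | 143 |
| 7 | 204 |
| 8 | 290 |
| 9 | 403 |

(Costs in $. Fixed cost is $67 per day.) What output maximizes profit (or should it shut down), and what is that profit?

Compute π = P·y − TC at each output: y=0: -67; y=1: -92; y=2: -107; y=3: -118; y=4: -131; y=5: -152; y=6: -186; y=7: -243; y=8: -325; y=9: -434.
Profit is highest at y = 0. Equivalently, the lowest AVC in the table is 80/4 ≈ $20 at y = 4, and P = $4 falls below it — price never covers variable cost, so the firm shuts down and loses only its fixed cost.

y = 0 (shut down); profit = -$67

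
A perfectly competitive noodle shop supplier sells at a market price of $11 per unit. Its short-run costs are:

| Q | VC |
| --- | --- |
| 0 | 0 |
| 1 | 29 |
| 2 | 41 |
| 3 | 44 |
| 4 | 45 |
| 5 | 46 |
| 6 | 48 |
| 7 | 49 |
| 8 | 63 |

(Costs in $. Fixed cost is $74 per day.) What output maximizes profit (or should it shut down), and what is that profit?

Tabulate TR − TC: Q=0: -74; Q=1: -92; Q=2: -93; Q=3: -85; Q=4: -75; Q=5: -65; Q=6: -56; Q=7: -46; Q=8: -49.
Profit is maximized at Q = 7. AVC there is 49/7 = $7 ≤ P, so producing beats shutting down (which would give -$74).

Q = 7; profit = -$46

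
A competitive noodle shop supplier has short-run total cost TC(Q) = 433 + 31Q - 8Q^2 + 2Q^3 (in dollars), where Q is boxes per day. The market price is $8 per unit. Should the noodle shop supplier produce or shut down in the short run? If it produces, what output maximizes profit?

Shut down

Strip out fixed cost: VC = 31Q - 8Q^2 + 2Q^3. Then AVC = 31 - 8Q + 2Q^2 and MC = 31 - 16Q + 6Q^2.
The AVC parabola has its vertex at Q = 8/4 = 2, where AVC = 31 - 8·2 + 2·2^2 = $23.
Since P = $8 < min AVC = $23, price fails to cover variable cost at any output.
The firm minimizes its loss by shutting down and losing only its fixed cost of $433.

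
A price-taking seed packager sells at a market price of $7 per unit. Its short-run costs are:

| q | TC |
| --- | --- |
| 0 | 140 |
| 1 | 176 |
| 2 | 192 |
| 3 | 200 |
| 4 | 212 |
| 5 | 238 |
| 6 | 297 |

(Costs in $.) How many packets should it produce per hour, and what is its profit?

Compute π = P·q − TC at each output: q=0: -140; q=1: -169; q=2: -178; q=3: -179; q=4: -184; q=5: -203; q=6: -255.
Profit is highest at q = 0. Equivalently, the lowest AVC in the table is 72/4 ≈ $18 at q = 4, and P = $7 falls below it — price never covers variable cost, so the firm shuts down and loses only its fixed cost.

q = 0 (shut down); profit = -$140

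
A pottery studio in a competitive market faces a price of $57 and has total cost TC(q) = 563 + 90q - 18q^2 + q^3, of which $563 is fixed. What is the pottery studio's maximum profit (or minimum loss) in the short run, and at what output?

AVC = 90 - 18q + q^2 has its minimum $9 at q = 9; price $57 clears that bar, so the firm operates.
MC = 90 - 36q + 3q^2. Setting P = MC and taking the root on the rising branch gives q* = 11.
TR = 57·11 = 627. TC = 563 + 143 = 706. Profit = 627 − 706 = -$79.
That loss of $79 beats the $563 the firm would lose by shutting down; producing recovers $484 of fixed cost.

Profit = -$79 at q = 11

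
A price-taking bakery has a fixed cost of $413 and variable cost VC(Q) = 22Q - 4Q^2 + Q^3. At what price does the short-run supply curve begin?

$18 per unit

The shutdown price is the minimum of AVC. VC = 22Q - 4Q^2 + Q^3, so AVC = 22 - 4Q + Q^2.
dAVC/dQ = -4 + 2Q = 0 gives Q = 2. min AVC = 22 - 4·2 + 2^2 = 18.
So the shutdown price is $18.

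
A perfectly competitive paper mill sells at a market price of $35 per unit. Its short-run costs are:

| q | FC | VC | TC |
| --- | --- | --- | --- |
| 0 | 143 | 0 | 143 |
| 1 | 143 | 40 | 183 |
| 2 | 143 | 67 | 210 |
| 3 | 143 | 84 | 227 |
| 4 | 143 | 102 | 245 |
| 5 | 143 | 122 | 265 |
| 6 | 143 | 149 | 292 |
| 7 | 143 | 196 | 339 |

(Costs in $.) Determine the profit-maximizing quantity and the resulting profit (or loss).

q = 6; profit = -$82

Compute π = P·q − TC at each output: q=0: -143; q=1: -148; q=2: -140; q=3: -122; q=4: -105; q=5: -90; q=6: -82; q=7: -94.
Profit is maximized at q = 6. AVC there is 149/6 = $24.83 ≤ P, so producing beats shutting down (which would give -$143).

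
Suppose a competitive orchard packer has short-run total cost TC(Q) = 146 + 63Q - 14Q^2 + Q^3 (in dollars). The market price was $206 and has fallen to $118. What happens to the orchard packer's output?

Output falls from 13 to 11

AVC = 63 - 14Q + Q^2, minimized at Q = 7 where min AVC = $14. MC = 63 - 28Q + 3Q^2.
With P = $206 above the shutdown price, P = MC gives Q = 13.
At P = $118 ≥ min AVC, set P = MC: Q = 11. The firm stays open but cuts output.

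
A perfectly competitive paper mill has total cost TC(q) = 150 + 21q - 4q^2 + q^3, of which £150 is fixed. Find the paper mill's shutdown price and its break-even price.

Shutdown price = £17; break-even price = £56

Shutdown price = min AVC. AVC = 21 - 4q + q^2, with vertex at q = 2 and minimum £17.
ATC = 150/q + 21 - 4q + q^2. Setting dATC/dq = −150/q^2 − 4 + 2q = 0 gives q = 5 (since 2·5^3 − 4·5^2 = 150).
min ATC = 150/5 + 21 − 4·5 + 5^2 = £56. That is the break-even price.
Between these two prices the firm operates at a loss; above £56 it earns a profit.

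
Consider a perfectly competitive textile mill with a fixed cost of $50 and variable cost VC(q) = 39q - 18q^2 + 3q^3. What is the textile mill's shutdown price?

$12 per unit

Short-run supply begins at min AVC. From VC = 39q - 18q^2 + 3q^3, AVC = 39 - 18q + 3q^2.
At the minimum of AVC, MC = AVC. MC = 39 - 36q + 9q^2; setting MC = AVC gives 6q^2 - 18q = 0, so q = 3. min AVC = 12.
The firm shuts down for any P below $12.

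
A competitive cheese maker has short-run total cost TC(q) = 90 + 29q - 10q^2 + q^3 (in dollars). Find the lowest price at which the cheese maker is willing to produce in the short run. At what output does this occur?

The shutdown price is the minimum of AVC. VC = 29q - 10q^2 + q^3, so AVC = 29 - 10q + q^2.
At the minimum of AVC, MC = AVC. MC = 29 - 20q + 3q^2; setting MC = AVC gives 2q^2 - 10q = 0, so q = 5. min AVC = 4.
So the shutdown price is $4.

$4 per unit, at q = 5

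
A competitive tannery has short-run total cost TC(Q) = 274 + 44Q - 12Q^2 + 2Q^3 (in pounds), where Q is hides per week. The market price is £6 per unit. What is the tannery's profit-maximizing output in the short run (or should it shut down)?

Shut down

Variable cost is VC = 44Q - 12Q^2 + 2Q^3, so AVC = VC/Q = 44 - 12Q + 2Q^2 and MC = dTC/dQ = 44 - 24Q + 6Q^2.
AVC is minimized where dAVC/dQ = -12 + 4Q = 0, at Q = 3; min AVC = 44 - 12·3 + 2·3^2 = £26.
P = £6 lies below min AVC = £26; no output level covers variable cost.
Shutting down limits the loss to fixed cost, £274.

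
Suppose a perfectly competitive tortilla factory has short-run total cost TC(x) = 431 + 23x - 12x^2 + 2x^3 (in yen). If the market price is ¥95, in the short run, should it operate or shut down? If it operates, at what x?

Strip out fixed cost: VC = 23x - 12x^2 + 2x^3. Then AVC = 23 - 12x + 2x^2 and MC = 23 - 24x + 6x^2.
The AVC parabola has its vertex at x = 12/4 = 3, where AVC = 23 - 12·3 + 2·3^2 = ¥5.
Because ¥95 ≥ ¥5, revenue can cover variable cost; the firm operates.
Set P = MC: 95 = 23 - 24x + 6x^2 → -72 - 24x + 6x^2 = 0. The roots are x = -2 and x = 6; the profit-maximizing output is on the rising part of MC, so x* = 6.
Check: AVC at x = 6 is ¥23 ≤ P, so revenue covers variable cost.
Profit = P·x − TC = 95·6 − 569 = ¥1.

Produce at x = 6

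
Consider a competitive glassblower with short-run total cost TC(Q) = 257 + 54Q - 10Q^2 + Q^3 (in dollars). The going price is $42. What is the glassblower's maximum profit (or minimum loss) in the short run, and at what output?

AVC = 54 - 10Q + Q^2 has its minimum $29 at Q = 5; price $42 clears that bar, so the firm operates.
MC = 54 - 20Q + 3Q^2. Setting P = MC and taking the root on the rising branch gives Q* = 6.
TR = 42·6 = 252. TC = 257 + 180 = 437. Profit = 252 − 437 = -$185.
By producing, the firm covers all variable cost plus $72 of fixed cost; shutting down would lose the full $257.

Profit = -$185 at Q = 6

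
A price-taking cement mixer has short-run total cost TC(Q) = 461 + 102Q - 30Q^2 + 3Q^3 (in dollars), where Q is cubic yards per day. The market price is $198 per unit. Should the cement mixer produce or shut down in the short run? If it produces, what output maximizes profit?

Produce at Q = 8

Strip out fixed cost: VC = 102Q - 30Q^2 + 3Q^3. Then AVC = 102 - 30Q + 3Q^2 and MC = 102 - 60Q + 9Q^2.
The AVC parabola has its vertex at Q = 30/6 = 5, where AVC = 102 - 30·5 + 3·5^2 = $27.
Since P = $198 ≥ min AVC = $27, price covers variable cost and the firm should produce.
Solving P = MC: -96 - 60Q + 9Q^2 = 0 ⇒ Q = -4/3 or 8. On the upward-sloping branch, Q* = 8.
Check: AVC at Q = 8 is $54 ≤ P, so revenue covers variable cost.
Profit = P·Q − TC = 198·8 − 893 = $691.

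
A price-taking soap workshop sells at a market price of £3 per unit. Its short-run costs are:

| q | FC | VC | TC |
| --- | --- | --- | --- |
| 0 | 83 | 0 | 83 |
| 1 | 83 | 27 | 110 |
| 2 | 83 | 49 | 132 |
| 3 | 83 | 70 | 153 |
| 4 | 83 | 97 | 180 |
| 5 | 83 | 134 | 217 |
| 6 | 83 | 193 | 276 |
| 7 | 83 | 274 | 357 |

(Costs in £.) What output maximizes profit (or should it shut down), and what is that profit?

Profit at each row (π = 3q − TC): q=0: -83; q=1: -107; q=2: -126; q=3: -144; q=4: -168; q=5: -202; q=6: -258; q=7: -336.
Profit is highest at q = 0. Equivalently, the lowest AVC in the table is 70/3 ≈ £23.33 at q = 3, and P = £3 falls below it — price never covers variable cost, so the firm shuts down and loses only its fixed cost.

q = 0 (shut down); profit = -£83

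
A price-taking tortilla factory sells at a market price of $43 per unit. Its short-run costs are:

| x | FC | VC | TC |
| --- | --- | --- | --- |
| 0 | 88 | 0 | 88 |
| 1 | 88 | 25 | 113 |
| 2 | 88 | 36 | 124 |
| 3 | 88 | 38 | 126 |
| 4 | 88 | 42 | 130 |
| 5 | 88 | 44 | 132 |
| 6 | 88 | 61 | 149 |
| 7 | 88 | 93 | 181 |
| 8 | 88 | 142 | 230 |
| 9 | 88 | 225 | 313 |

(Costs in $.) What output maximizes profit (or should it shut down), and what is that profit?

Tabulate TR − TC: x=0: -88; x=1: -70; x=2: -38; x=3: 3; x=4: 42; x=5: 83; x=6: 109; x=7: 120; x=8: 114; x=9: 74.
Profit is maximized at x = 7. AVC there is 93/7 = $13.29 ≤ P, so producing beats shutting down (which would give -$88).

x = 7; profit = $120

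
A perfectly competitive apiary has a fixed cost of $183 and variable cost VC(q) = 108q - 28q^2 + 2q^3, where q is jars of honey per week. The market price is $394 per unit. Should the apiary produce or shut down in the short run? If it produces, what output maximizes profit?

Strip out fixed cost: VC = 108q - 28q^2 + 2q^3. Then AVC = 108 - 28q + 2q^2 and MC = 108 - 56q + 6q^2.
The AVC parabola has its vertex at q = 28/4 = 7, where AVC = 108 - 28·7 + 2·7^2 = $10.
P = $394 exceeds min AVC = $10, so the firm stays open.
P = MC gives -286 - 56q + 6q^2 = 0, with roots -11/3 and 13. Take the larger (rising MC): q* = 13.
Check: AVC at q = 13 is $82 ≤ P, so revenue covers variable cost.
Profit = P·q − TC = 394·13 − 1249 = $3873.

Produce at q = 13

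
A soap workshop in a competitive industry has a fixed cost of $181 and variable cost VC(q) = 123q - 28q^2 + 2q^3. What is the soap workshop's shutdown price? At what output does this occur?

$25 per unit, at q = 7

The shutdown price is the minimum of AVC. VC = 123q - 28q^2 + 2q^3, so AVC = 123 - 28q + 2q^2.
At the minimum of AVC, MC = AVC. MC = 123 - 56q + 6q^2; setting MC = AVC gives 4q^2 - 28q = 0, so q = 7. min AVC = 25.
For P < $25 the firm produces nothing.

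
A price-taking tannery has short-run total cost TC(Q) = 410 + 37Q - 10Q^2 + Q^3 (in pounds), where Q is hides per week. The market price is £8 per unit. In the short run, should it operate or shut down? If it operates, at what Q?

Shut down

Strip out fixed cost: VC = 37Q - 10Q^2 + Q^3. Then AVC = 37 - 10Q + Q^2 and MC = 37 - 20Q + 3Q^2.
AVC hits its minimum where MC = AVC, at Q = 5, giving min AVC = 37 - 10·5 + 5^2 = £12.
Since P = £8 < min AVC = £12, price fails to cover variable cost at any output.
Best response: produce nothing and absorb the £410 fixed cost.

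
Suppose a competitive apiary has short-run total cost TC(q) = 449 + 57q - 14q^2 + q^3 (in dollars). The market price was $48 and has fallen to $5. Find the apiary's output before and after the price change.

MC = 57 - 28q + 3q^2; the shutdown threshold is min AVC = $8 (at q = 7).
At P = $48 ≥ min AVC, set P = MC on the rising branch: q = 9.
At P = $5 < min AVC = $8, price no longer covers variable cost at any output, so the firm shuts down: q = 0.

Output falls from 9 to 0 (the firm shuts down)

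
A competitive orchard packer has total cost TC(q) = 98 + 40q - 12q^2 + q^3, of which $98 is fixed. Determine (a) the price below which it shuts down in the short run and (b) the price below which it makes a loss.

Shutdown price = $4; break-even price = $19

Shutdown price = min AVC. AVC = 40 - 12q + q^2, with vertex at q = 6 and minimum $4.
ATC = 98/q + 40 - 12q + q^2. Setting dATC/dq = −98/q^2 − 12 + 2q = 0 gives q = 7 (since 2·7^3 − 12·7^2 = 98).
min ATC = 98/7 + 40 − 12·7 + 7^2 = $19. That is the break-even price.
For $4 ≤ P < $19 the firm produces at a loss; below $4 it shuts down.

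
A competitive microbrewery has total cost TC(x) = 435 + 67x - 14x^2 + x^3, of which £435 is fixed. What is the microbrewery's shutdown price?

£18 per unit

The shutdown price is the minimum of AVC. VC = 67x - 14x^2 + x^3, so AVC = 67 - 14x + x^2.
dAVC/dx = -14 + 2x = 0 gives x = 7. min AVC = 67 - 14·7 + 7^2 = 18.
For P < £18 the firm produces nothing.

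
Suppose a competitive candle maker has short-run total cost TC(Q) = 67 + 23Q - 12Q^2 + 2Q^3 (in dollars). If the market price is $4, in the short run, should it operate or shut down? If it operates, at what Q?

Shut down

Variable cost is VC = 23Q - 12Q^2 + 2Q^3, so AVC = VC/Q = 23 - 12Q + 2Q^2 and MC = dTC/dQ = 23 - 24Q + 6Q^2.
AVC is minimized where dAVC/dQ = -12 + 4Q = 0, at Q = 3; min AVC = 23 - 12·3 + 2·3^2 = $5.
With P < min AVC ($4 < $5), every unit sold adds to the loss.
Shutting down limits the loss to fixed cost, $67.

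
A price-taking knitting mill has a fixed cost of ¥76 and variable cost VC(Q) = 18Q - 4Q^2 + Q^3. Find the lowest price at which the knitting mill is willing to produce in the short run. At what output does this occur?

Short-run supply begins at min AVC. From VC = 18Q - 4Q^2 + Q^3, AVC = 18 - 4Q + Q^2.
At the minimum of AVC, MC = AVC. MC = 18 - 8Q + 3Q^2; setting MC = AVC gives 2Q^2 - 4Q = 0, so Q = 2. min AVC = 14.
So the shutdown price is ¥14.

¥14 per unit, at Q = 2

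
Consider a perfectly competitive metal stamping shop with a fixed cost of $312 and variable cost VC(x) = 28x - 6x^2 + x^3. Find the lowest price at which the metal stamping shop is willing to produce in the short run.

The firm shuts down when price falls below the minimum of average variable cost. AVC = VC/x = 28 - 6x + x^2.
At the minimum of AVC, MC = AVC. MC = 28 - 12x + 3x^2; setting MC = AVC gives 2x^2 - 6x = 0, so x = 3. min AVC = 19.
So the shutdown price is $19.

$19 per unit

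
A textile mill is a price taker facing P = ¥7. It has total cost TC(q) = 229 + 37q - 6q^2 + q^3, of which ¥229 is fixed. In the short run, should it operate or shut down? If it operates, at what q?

Strip out fixed cost: VC = 37q - 6q^2 + q^3. Then AVC = 37 - 6q + q^2 and MC = 37 - 12q + 3q^2.
The AVC parabola has its vertex at q = 6/2 = 3, where AVC = 37 - 6·3 + 3^2 = ¥28.
Since P = ¥7 < min AVC = ¥28, price fails to cover variable cost at any output.
Best response: produce nothing and absorb the ¥229 fixed cost.

Shut down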